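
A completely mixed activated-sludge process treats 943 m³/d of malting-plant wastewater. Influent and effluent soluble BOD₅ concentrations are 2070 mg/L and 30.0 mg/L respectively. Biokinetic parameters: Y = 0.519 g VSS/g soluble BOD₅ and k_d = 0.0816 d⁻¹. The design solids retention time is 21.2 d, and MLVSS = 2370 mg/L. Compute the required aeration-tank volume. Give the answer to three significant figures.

Rearranging the biomass balance for a CMAS with decay, V = Y·Q·ΔS·θ_c / [X·(1+k_d θ_c)] = 0.519 × 943 × (2070 − 30.0) × 21.2 / [2370 × (1 + 0.0816 × 21.2)] = 2.12×10^7 / 6470 = 3271 m³.

V ≈ 3270 m³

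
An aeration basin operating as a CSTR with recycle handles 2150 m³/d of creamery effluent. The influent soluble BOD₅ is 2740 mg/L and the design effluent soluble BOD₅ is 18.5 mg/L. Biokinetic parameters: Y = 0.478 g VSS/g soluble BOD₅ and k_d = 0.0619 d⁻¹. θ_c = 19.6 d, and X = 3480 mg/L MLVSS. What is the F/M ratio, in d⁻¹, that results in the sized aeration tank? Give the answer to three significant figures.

From the SRT design equation V = Y Q (S₀−S) θ_c / [X (1 + k_d θ_c)] = 0.478 × 2150 × (2740 − 18.5) × 19.6 / [3480 × (1 + 0.0619 × 19.6)] = 5.48×10^7 / 7702 = 7117 m³.
F/M = applied load / biomass = Q·S₀/(V·X) = 2150 × 2740 / (7117 × 3480) = 0.2378 d⁻¹.

F/M ≈ 0.238 d⁻¹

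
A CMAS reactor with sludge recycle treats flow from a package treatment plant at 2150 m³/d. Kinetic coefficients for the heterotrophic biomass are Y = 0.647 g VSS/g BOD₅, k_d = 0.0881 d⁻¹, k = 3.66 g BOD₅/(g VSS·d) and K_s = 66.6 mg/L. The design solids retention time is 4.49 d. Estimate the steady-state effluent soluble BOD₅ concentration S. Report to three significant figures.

S ≈ 10.1 mg/L

From the Monod/SRT balance for a CMAS, S = K_s·(1+k_d θ_c)/[θ_c·(Y k − k_d) − 1] = 66.6 × (1 + 0.0881 × 4.49) / [4.49 × (0.647 × 3.66 − 0.0881) − 1] = 92.94 / 9.237 = 10.06 mg/L.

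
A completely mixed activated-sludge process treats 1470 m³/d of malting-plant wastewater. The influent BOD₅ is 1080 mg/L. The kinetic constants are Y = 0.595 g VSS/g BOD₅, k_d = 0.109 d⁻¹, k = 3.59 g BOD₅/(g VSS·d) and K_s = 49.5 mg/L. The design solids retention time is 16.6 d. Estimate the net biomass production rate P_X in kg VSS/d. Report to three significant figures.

P_X ≈ 335 kg VSS/d

Effluent substrate depends only on kinetics and SRT: S = K_s(1 + k_d θ_c) / [θ_c(Yk − k_d) − 1] = 49.5 × (1 + 0.109 × 16.6) / [16.6 × (0.595 × 3.59 − 0.109) − 1] = 139.1 / 32.65 = 4.259 mg/L.
Y_obs = Y / (1 + k_d θ_c) = 0.595 / (1 + 0.109 × 16.6) = 0.595 / 2.809 = 0.2118.
Substrate removed = Q·(S₀ − S) = 1470 m³/d × (1080 − 4.26) g/m³ = 1.58×10^6 g/d = 1581 kg/d.
Biomass produced: P_X = Y_obs·Q·ΔS = 0.2118 × 1581 ≈ 334.9 kg VSS/d.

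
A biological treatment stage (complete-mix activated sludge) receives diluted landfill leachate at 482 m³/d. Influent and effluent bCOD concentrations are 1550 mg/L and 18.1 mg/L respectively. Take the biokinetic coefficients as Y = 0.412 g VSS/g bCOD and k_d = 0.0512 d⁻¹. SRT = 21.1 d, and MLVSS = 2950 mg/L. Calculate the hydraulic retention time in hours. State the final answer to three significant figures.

τ ≈ 52.1 h

Steady-state biomass mass balance: V·X·(1 + k_d·θ_c) = Y·Q·(S₀ − S)·θ_c, so V = 0.412 × 482 × (1550 − 18.1) × 21.1 / [2950 × (1 + 0.0512 × 21.1)] = 6.42×10^6 / 6137 = 1046 m³.
HRT = V/Q = 1046 m³ / 482 m³·d⁻¹ = 2.170 d × 24 = 52.08 h.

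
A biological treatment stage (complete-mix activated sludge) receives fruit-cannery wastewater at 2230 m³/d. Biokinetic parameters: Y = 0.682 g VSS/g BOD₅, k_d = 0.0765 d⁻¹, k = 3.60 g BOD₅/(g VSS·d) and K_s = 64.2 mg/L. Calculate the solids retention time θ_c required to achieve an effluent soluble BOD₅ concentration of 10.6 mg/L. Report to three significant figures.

Specific growth rate at S = 10.6 mg/L: μ = YkS/(K_s+S) = 0.682·3.60·10.6/(64.2+10.6) = 0.3479 d⁻¹.
Then 1/θ_c = μ − k_d = 0.3479 − 0.0765 = 0.2714 d⁻¹, giving θ_c = 3.684 d.

θ_c ≈ 3.68 d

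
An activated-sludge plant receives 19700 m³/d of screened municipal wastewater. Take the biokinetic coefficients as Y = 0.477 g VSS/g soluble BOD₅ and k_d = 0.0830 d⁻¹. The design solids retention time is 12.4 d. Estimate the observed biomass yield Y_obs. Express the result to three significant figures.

Y_obs ≈ 0.235 g VSS/g soluble BOD₅

The observed yield is Y_obs = Y/(1 + k_d·θ_c) = 0.477 / (1 + 0.0830 × 12.4) = 0.477 / 2.029 = 0.2351 g VSS per g soluble BOD₅ removed.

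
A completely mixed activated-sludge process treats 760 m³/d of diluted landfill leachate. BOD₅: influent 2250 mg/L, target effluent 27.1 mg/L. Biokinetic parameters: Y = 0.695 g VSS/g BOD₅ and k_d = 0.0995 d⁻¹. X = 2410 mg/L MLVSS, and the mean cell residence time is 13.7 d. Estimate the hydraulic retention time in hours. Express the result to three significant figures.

Rearranging the biomass balance for a CMAS with decay, V = Y·Q·ΔS·θ_c / [X·(1+k_d θ_c)] = 0.695 × 760 × (2250 − 27.1) × 13.7 / [2410 × (1 + 0.0995 × 13.7)] = 1.61×10^7 / 5695 = 2824 m³.
τ = V/Q = 2824/760 = 3.716 d, or 89.19 h.

τ ≈ 89.2 h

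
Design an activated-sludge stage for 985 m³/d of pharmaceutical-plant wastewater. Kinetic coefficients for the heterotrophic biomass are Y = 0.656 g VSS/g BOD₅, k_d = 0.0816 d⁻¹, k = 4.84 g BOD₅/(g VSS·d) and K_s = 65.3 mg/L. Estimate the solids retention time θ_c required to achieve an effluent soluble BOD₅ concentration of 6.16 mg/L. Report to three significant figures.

θ_c ≈ 5.21 d

At the target effluent, Y k S/(K_s+S) = 0.656×4.84×6.16/71.46 = 0.2737 d⁻¹.
θ_c = 1/(μ − k_d) = 1/(0.2737 − 0.0816) = 1/0.1921 = 5.206 d.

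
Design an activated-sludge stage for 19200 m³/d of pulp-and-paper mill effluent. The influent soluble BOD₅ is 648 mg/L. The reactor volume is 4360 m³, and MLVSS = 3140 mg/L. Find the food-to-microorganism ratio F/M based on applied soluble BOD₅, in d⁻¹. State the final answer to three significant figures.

Food-to-microorganism ratio F/M = Q S₀ / (V X) = 19200 × 648 / (4360 × 3140) = 0.9088 d⁻¹.

F/M ≈ 0.909 d⁻¹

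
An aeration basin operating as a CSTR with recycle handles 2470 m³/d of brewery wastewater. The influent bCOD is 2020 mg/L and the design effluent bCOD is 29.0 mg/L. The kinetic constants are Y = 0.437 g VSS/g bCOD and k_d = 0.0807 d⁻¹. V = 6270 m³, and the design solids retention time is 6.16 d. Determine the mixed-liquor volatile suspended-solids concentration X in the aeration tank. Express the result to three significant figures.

X ≈ 1410 mg/L

From V·X·(1 + k_d·θ_c) = Y·Q·(S₀ − S)·θ_c: X = 0.437 × 2470 × (2020 − 29.0) × 6.16 / [6270 × (1 + 0.0807 × 6.16)] = 1410 mg/L.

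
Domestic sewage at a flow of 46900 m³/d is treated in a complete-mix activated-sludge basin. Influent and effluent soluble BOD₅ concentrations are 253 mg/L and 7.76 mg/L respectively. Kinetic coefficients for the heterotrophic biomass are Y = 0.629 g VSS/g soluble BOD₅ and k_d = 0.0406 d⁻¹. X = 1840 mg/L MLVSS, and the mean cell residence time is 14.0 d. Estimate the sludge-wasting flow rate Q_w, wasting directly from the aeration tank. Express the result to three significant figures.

Q_w ≈ 2510 m³/d

Steady-state biomass mass balance: V·X·(1 + k_d·θ_c) = Y·Q·(S₀ − S)·θ_c, so V = 0.629 × 46900 × (253 − 7.76) × 14.0 / [1840 × (1 + 0.0406 × 14.0)] = 1.01×10^8 / 2886 = 35097 m³.
Wasting from the aeration tank: Q_w = V / θ_c = 35097 / 14.0 = 2507 m³/d.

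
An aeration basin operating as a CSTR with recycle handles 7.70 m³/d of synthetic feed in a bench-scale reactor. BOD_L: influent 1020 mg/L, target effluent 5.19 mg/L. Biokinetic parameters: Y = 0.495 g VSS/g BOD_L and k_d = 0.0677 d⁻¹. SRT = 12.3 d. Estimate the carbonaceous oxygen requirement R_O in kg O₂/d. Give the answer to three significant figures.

R_O ≈ 4.82 kg O₂/d

The observed yield is Y_obs = Y/(1 + k_d·θ_c) = 0.495 / (1 + 0.0677 × 12.3) = 0.495 / 1.833 = 0.2701 g VSS per g BOD_L removed.
ΔS = 1020 − 5.19 = 1015 mg/L, so the substrate removal rate is 7.70 × 1015/1000 = 7.814 kg BOD_L/d.
P_X = Y_obs·Q·(S₀ − S) = 0.2701 × 7.814 = 2.111 kg VSS/d.
Carbonaceous O₂ demand = substrate oxidised − cell-mass equivalent = 7.814 − 1.42 × 2.111 = 4.817 kg O₂/d.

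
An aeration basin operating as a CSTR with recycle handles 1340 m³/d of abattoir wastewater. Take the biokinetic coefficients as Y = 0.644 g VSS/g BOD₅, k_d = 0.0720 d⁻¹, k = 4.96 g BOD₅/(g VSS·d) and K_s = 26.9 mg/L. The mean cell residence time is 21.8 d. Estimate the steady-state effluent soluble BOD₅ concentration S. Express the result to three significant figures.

S ≈ 1.03 mg/L

For a completely mixed reactor with recycle the Lawrence–McCarty relation gives S = K_s·(1 + k_d·θ_c) / [θ_c·(Y·k − k_d) − 1] = 26.9 × (1 + 0.0720 × 21.8) / [21.8 × (0.644 × 4.96 − 0.0720) − 1] = 69.12 / 67.06 = 1.031 mg/L.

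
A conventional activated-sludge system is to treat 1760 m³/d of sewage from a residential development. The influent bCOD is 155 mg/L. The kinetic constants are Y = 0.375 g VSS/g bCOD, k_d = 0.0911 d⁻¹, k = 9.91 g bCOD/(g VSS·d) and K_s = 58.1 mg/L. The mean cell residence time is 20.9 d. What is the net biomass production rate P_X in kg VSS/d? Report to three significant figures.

P_X ≈ 34.7 kg VSS/d

From the Monod/SRT balance for a CMAS, S = K_s·(1+k_d θ_c)/[θ_c·(Y k − k_d) − 1] = 58.1 × (1 + 0.0911 × 20.9) / [20.9 × (0.375 × 9.91 − 0.0911) − 1] = 168.7 / 74.77 = 2.257 mg/L.
Observed yield with endogenous decay: Y_obs = Y / (1 + k_d·θ_c) = 0.375 / (1 + 0.0911 × 20.9) = 0.375 / 2.904 = 0.1291 g VSS/g bCOD.
Substrate removed = Q·(S₀ − S) = 1760 m³/d × (155 − 2.26) g/m³ = 2.69×10^5 g/d = 268.8 kg/d.
Biomass produced: P_X = Y_obs·Q·ΔS = 0.1291 × 268.8 ≈ 34.71 kg VSS/d.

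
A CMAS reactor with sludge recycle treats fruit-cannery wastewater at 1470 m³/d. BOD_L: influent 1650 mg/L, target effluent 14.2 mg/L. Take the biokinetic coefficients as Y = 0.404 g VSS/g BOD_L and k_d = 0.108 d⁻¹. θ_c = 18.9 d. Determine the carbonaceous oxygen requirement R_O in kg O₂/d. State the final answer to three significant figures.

Correct the yield for decay: Y_obs = Y/(1 + k_d θ_c) = 0.404 / (1 + 0.108 × 18.9) = 0.404 / 3.041 = 0.1328.
Q·(S₀ − S) = 1470 × (1650 − 14.2) × 10⁻³ = 2405 kg/d removed.
Net sludge production P_X = 0.1328 × 2405 = 319.4 kg VSS/d.
R_O = Q·(S₀ − S) − 1.42·P_X = 2405 − 1.42 × 319.4 = 1951 kg O₂/d.

R_O ≈ 1950 kg O₂/d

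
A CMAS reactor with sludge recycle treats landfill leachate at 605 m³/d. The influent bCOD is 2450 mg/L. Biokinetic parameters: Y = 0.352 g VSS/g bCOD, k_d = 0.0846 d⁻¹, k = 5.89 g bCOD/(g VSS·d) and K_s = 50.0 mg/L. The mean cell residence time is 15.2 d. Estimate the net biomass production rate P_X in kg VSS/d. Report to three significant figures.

Effluent substrate depends only on kinetics and SRT: S = K_s(1 + k_d θ_c) / [θ_c(Yk − k_d) − 1] = 50.0 × (1 + 0.0846 × 15.2) / [15.2 × (0.352 × 5.89 − 0.0846) − 1] = 114.3 / 29.23 = 3.911 mg/L.
The observed yield is Y_obs = Y/(1 + k_d·θ_c) = 0.352 / (1 + 0.0846 × 15.2) = 0.352 / 2.286 = 0.1540 g VSS per g bCOD removed.
Substrate removed = Q·(S₀ − S) = 605 m³/d × (2450 − 3.91) g/m³ = 1.48×10^6 g/d = 1480 kg/d.
Biomass produced: P_X = Y_obs·Q·ΔS = 0.1540 × 1480 ≈ 227.9 kg VSS/d.

P_X ≈ 228 kg VSS/d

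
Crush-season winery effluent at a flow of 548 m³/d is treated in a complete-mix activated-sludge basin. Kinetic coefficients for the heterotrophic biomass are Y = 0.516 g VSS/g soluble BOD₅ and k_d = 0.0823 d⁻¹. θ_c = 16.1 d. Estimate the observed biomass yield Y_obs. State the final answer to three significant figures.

The observed yield is Y_obs = Y/(1 + k_d·θ_c) = 0.516 / (1 + 0.0823 × 16.1) = 0.516 / 2.325 = 0.2219 g VSS per g soluble BOD₅ removed.

Y_obs ≈ 0.222 g VSS/g soluble BOD₅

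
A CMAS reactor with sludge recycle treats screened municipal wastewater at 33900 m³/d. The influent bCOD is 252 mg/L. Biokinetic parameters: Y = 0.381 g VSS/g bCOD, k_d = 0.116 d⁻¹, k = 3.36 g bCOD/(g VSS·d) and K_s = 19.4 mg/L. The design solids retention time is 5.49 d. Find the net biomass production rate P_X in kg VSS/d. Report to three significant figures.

P_X ≈ 1940 kg VSS/d

Effluent substrate depends only on kinetics and SRT: S = K_s(1 + k_d θ_c) / [θ_c(Yk − k_d) − 1] = 19.4 × (1 + 0.116 × 5.49) / [5.49 × (0.381 × 3.36 − 0.116) − 1] = 31.75 / 5.391 = 5.890 mg/L.
Correct the yield for decay: Y_obs = Y/(1 + k_d θ_c) = 0.381 / (1 + 0.116 × 5.49) = 0.381 / 1.637 = 0.2328.
ΔS = 252 − 5.89 = 246.1 mg/L, so the substrate removal rate is 33900 × 246.1/1000 = 8343 kg bCOD/d.
Biomass produced: P_X = Y_obs·Q·ΔS = 0.2328 × 8343 ≈ 1942 kg VSS/d.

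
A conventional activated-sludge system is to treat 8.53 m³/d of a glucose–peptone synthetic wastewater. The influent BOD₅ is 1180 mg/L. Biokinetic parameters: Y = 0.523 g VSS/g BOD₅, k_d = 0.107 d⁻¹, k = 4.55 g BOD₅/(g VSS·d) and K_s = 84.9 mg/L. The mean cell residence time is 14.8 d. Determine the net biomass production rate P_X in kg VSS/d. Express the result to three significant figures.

P_X ≈ 2.03 kg VSS/d

Effluent substrate depends only on kinetics and SRT: S = K_s(1 + k_d θ_c) / [θ_c(Yk − k_d) − 1] = 84.9 × (1 + 0.107 × 14.8) / [14.8 × (0.523 × 4.55 − 0.107) − 1] = 219.3 / 32.64 = 6.721 mg/L.
Observed yield with endogenous decay: Y_obs = Y / (1 + k_d·θ_c) = 0.523 / (1 + 0.107 × 14.8) = 0.523 / 2.584 = 0.2024 g VSS/g BOD₅.
Substrate removed = Q·(S₀ − S) = 8.53 m³/d × (1180 − 6.72) g/m³ = 1×10^4 g/d = 10.01 kg/d.
P_X = Y_obs · Q(S₀ − S) = 0.2024 × 10.01 = 2.026 kg VSS/d.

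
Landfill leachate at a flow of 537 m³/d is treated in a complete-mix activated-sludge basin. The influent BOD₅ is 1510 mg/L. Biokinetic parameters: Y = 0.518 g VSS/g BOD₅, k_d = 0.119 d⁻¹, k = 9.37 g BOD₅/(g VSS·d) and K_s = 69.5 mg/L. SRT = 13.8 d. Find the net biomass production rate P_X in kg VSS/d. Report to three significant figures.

For a completely mixed reactor with recycle the Lawrence–McCarty relation gives S = K_s·(1 + k_d·θ_c) / [θ_c·(Y·k − k_d) − 1] = 69.5 × (1 + 0.119 × 13.8) / [13.8 × (0.518 × 9.37 − 0.119) − 1] = 183.6 / 64.34 = 2.854 mg/L.
The observed yield is Y_obs = Y/(1 + k_d·θ_c) = 0.518 / (1 + 0.119 × 13.8) = 0.518 / 2.642 = 0.1960 g VSS per g BOD₅ removed.
Mass of BOD₅ removed per day: Q(S₀ − S) = 537 × 1507 g/m³ = 809.3 kg/d.
So the net sludge growth is P_X = 0.1960 × 809.3 = 158.7 kg VSS/d.

P_X ≈ 159 kg VSS/d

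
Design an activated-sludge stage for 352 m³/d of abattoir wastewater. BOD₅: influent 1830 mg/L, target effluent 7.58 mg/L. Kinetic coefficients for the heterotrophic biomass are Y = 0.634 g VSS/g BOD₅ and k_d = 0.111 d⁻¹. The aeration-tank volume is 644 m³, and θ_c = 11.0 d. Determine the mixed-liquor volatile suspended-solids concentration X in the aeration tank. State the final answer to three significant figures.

From V·X·(1 + k_d·θ_c) = Y·Q·(S₀ − S)·θ_c: X = 0.634 × 352 × (1830 − 7.58) × 11.0 / [644 × (1 + 0.111 × 11.0)] = 3128 mg/L.

X ≈ 3130 mg/L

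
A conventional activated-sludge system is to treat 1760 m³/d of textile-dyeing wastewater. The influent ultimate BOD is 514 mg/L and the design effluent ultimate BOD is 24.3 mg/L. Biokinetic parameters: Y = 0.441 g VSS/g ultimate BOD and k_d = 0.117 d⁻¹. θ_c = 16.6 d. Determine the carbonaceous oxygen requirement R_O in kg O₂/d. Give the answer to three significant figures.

The observed yield is Y_obs = Y/(1 + k_d·θ_c) = 0.441 / (1 + 0.117 × 16.6) = 0.441 / 2.942 = 0.1499 g VSS per g ultimate BOD removed.
Substrate removed = Q·(S₀ − S) = 1760 m³/d × (514 − 24.3) g/m³ = 8.62×10^5 g/d = 861.9 kg/d.
Net sludge production P_X = 0.1499 × 861.9 = 129.2 kg VSS/d.
R_O = Q·(S₀ − S) − 1.42·P_X = 861.9 − 1.42 × 129.2 = 678.4 kg O₂/d.

R_O ≈ 678 kg O₂/d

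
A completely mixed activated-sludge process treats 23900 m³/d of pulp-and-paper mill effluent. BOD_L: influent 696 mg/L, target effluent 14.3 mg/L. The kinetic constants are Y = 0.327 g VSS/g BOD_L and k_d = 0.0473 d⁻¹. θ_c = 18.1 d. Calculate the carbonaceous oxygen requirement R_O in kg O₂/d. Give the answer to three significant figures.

R_O ≈ 12200 kg O₂/d

Y_obs = Y / (1 + k_d θ_c) = 0.327 / (1 + 0.0473 × 18.1) = 0.327 / 1.856 = 0.1762.
Mass of BOD_L removed per day: Q(S₀ − S) = 23900 × 681.7 g/m³ = 16293 kg/d.
Biomass synthesised: P_X = Y_obs × 16293 = 2870 kg VSS/d.
Carbonaceous O₂ demand = substrate oxidised − cell-mass equivalent = 16293 − 1.42 × 2870 = 12217 kg O₂/d.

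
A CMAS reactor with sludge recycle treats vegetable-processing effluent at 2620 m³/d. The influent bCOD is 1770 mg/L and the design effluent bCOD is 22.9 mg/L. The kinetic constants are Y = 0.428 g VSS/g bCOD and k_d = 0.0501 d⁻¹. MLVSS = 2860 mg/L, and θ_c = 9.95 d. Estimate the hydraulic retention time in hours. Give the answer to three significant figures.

τ ≈ 41.7 h

From the SRT design equation V = Y Q (S₀−S) θ_c / [X (1 + k_d θ_c)] = 0.428 × 2620 × (1770 − 22.9) × 9.95 / [2860 × (1 + 0.0501 × 9.95)] = 1.95×10^7 / 4286 = 4548 m³.
Hydraulic retention time τ = V/Q = 4548 / 2620 = 1.736 d = 41.67 h.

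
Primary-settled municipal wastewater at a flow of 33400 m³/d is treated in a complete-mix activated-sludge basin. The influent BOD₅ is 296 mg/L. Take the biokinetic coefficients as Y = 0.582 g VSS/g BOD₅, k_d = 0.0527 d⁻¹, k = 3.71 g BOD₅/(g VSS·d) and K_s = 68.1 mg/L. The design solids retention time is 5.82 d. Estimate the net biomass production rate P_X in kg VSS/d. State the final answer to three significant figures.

Effluent substrate depends only on kinetics and SRT: S = K_s(1 + k_d θ_c) / [θ_c(Yk − k_d) − 1] = 68.1 × (1 + 0.0527 × 5.82) / [5.82 × (0.582 × 3.71 − 0.0527) − 1] = 88.99 / 11.26 = 7.903 mg/L.
Y_obs = Y / (1 + k_d θ_c) = 0.582 / (1 + 0.0527 × 5.82) = 0.582 / 1.307 = 0.4454.
ΔS = 296 − 7.90 = 288.1 mg/L, so the substrate removal rate is 33400 × 288.1/1000 = 9623 kg BOD₅/d.
P_X = Y_obs · Q(S₀ − S) = 0.4454 × 9623 = 4286 kg VSS/d.

P_X ≈ 4290 kg VSS/d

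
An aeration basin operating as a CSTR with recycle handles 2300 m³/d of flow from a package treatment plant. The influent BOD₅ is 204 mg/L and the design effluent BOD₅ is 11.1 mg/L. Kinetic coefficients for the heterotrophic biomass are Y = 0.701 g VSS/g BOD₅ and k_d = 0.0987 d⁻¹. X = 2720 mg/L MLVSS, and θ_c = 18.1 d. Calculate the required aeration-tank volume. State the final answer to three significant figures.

From the SRT design equation V = Y Q (S₀−S) θ_c / [X (1 + k_d θ_c)] = 0.701 × 2300 × (204 − 11.1) × 18.1 / [2720 × (1 + 0.0987 × 18.1)] = 5.63×10^6 / 7579 = 742.7 m³.

V ≈ 743 m³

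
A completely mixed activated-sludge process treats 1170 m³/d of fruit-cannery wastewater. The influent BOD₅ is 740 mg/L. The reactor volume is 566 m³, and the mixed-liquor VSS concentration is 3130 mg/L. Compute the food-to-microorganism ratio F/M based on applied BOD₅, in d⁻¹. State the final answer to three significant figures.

F/M ≈ 0.489 d⁻¹

F/M = Q·S₀ / (V·X) = 1170 × 740 / (566.0 × 3130) = 0.4887 g BOD₅·(g VSS·d)⁻¹.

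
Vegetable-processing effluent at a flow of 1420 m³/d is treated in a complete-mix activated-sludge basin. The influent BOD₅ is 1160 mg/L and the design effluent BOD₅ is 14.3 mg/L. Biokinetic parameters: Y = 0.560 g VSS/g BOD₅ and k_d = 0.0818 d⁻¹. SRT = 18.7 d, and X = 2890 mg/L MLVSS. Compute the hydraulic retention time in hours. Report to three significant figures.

τ ≈ 39.4 h

From the SRT design equation V = Y Q (S₀−S) θ_c / [X (1 + k_d θ_c)] = 0.560 × 1420 × (1160 − 14.3) × 18.7 / [2890 × (1 + 0.0818 × 18.7)] = 1.7×10^7 / 7311 = 2330 m³.
τ = V/Q = 2330/1420 = 1.641 d, or 39.39 h.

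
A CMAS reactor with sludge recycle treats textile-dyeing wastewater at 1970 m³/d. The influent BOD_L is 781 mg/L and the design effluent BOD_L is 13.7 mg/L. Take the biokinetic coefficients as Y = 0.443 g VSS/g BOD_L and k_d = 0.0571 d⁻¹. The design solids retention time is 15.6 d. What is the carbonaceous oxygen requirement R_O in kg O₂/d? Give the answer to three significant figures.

Correct the yield for decay: Y_obs = Y/(1 + k_d θ_c) = 0.443 / (1 + 0.0571 × 15.6) = 0.443 / 1.891 = 0.2343.
Q·(S₀ − S) = 1970 × (781 − 13.7) × 10⁻³ = 1512 kg/d removed.
Biomass synthesised: P_X = Y_obs × 1512 = 354.2 kg VSS/d.
Carbonaceous O₂ demand = substrate oxidised − cell-mass equivalent = 1512 − 1.42 × 354.2 = 1009 kg O₂/d.

R_O ≈ 1010 kg O₂/d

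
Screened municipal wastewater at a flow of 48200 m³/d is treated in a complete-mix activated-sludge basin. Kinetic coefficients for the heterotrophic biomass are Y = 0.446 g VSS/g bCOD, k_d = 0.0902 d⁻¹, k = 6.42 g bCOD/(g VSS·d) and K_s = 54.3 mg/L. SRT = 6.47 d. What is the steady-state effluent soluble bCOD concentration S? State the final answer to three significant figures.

S ≈ 5.08 mg/L

Effluent substrate depends only on kinetics and SRT: S = K_s(1 + k_d θ_c) / [θ_c(Yk − k_d) − 1] = 54.3 × (1 + 0.0902 × 6.47) / [6.47 × (0.446 × 6.42 − 0.0902) − 1] = 85.99 / 16.94 = 5.075 mg/L.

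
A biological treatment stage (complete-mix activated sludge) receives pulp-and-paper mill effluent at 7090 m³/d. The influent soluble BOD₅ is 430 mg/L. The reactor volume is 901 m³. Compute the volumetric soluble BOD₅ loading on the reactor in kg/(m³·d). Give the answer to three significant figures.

L_v ≈ 3.38 kg soluble BOD₅/(m³·d)

L_v = Q S₀ / V = 7090 × 430 × 10⁻³ / 901.0 = 3.384 kg/(m³·d).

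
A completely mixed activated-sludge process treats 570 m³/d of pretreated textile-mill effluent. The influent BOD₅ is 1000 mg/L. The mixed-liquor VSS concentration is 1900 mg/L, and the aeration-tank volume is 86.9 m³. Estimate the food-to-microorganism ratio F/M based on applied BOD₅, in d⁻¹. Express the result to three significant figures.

F/M ≈ 3.45 d⁻¹

F/M = Q·S₀ / (V·X) = 570 × 1000 / (86.90 × 1900) = 3.452 g BOD₅·(g VSS·d)⁻¹.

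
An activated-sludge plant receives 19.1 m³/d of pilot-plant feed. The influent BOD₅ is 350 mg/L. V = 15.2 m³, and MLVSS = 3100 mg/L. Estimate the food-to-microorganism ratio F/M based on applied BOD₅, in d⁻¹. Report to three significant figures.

F/M = Q·S₀ / (V·X) = 19.1 × 350 / (15.20 × 3100) = 0.1419 g BOD₅·(g VSS·d)⁻¹.

F/M ≈ 0.142 d⁻¹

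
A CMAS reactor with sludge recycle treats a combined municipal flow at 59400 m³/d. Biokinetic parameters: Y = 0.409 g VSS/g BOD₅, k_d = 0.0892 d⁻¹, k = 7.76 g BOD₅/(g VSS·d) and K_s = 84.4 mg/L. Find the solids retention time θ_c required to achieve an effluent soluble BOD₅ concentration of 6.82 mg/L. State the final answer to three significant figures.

From 1/θ_c = Y·k·S/(K_s + S) − k_d: Y·k·S/(K_s+S) = 0.409 × 7.76 × 6.82 / (84.4 + 6.82) = 0.2373 d⁻¹.
1/θ_c = 0.2373 − 0.0892 = 0.1481 d⁻¹, so θ_c = 6.753 d.

θ_c ≈ 6.75 d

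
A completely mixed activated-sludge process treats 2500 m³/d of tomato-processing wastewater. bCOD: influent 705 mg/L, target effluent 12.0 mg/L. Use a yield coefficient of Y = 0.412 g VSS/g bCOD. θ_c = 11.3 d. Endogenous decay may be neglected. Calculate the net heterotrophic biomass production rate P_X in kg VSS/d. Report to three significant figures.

P_X ≈ 714 kg VSS/d

Since k_d ≈ 0, Y_obs = Y = 0.412 g VSS/g bCOD.
Substrate removed = Q·(S₀ − S) = 2500 m³/d × (705 − 12.0) g/m³ = 1.73×10^6 g/d = 1732 kg/d.
Biomass produced: P_X = Y_obs·Q·ΔS = 0.4120 × 1732 ≈ 713.8 kg VSS/d.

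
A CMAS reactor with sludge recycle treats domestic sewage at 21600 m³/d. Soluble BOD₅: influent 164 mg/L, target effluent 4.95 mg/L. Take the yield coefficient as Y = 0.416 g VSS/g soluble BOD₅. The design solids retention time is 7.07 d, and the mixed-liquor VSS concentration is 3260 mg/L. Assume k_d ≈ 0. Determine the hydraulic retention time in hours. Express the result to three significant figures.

With k_d = 0 the design equation reduces to V = Y Q (S₀−S) θ_c / X = 0.416 × 21600 × (164 − 4.95) × 7.07 / 3260 = 3099 m³.
τ = V/Q = 3099/21600 = 0.1435 d, or 3.444 h.

τ ≈ 3.44 h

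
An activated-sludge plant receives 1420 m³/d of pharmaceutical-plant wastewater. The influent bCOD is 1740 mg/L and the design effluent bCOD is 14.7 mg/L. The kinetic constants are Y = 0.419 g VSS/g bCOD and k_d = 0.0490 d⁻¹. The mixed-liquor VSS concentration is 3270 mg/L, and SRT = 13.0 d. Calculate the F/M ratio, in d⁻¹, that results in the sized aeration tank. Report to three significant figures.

F/M ≈ 0.303 d⁻¹

From the SRT design equation V = Y Q (S₀−S) θ_c / [X (1 + k_d θ_c)] = 0.419 × 1420 × (1740 − 14.7) × 13.0 / [3270 × (1 + 0.0490 × 13.0)] = 1.33×10^7 / 5353 = 2493 m³.
Food-to-microorganism ratio F/M = Q S₀ / (V X) = 1420 × 1740 / (2493 × 3270) = 0.3031 d⁻¹.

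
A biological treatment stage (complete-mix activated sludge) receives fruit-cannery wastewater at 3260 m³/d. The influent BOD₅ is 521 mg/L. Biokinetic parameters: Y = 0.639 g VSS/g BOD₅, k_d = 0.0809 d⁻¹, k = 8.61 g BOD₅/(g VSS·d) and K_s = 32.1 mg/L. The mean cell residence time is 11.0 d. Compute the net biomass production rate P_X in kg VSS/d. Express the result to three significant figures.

Effluent substrate depends only on kinetics and SRT: S = K_s(1 + k_d θ_c) / [θ_c(Yk − k_d) − 1] = 32.1 × (1 + 0.0809 × 11.0) / [11.0 × (0.639 × 8.61 − 0.0809) − 1] = 60.67 / 58.63 = 1.035 mg/L.
The observed yield is Y_obs = Y/(1 + k_d·θ_c) = 0.639 / (1 + 0.0809 × 11.0) = 0.639 / 1.890 = 0.3381 g VSS per g BOD₅ removed.
ΔS = 521 − 1.03 = 520.0 mg/L, so the substrate removal rate is 3260 × 520.0/1000 = 1695 kg BOD₅/d.
So the net sludge growth is P_X = 0.3381 × 1695 = 573.1 kg VSS/d.

P_X ≈ 573 kg VSS/d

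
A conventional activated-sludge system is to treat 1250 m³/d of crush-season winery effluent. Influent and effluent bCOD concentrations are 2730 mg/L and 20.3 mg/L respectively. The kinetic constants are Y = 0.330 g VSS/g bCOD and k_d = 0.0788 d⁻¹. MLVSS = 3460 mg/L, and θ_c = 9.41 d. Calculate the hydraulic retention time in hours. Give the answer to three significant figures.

τ ≈ 33.5 h

Steady-state biomass mass balance: V·X·(1 + k_d·θ_c) = Y·Q·(S₀ − S)·θ_c, so V = 0.330 × 1250 × (2730 − 20.3) × 9.41 / [3460 × (1 + 0.0788 × 9.41)] = 1.05×10^7 / 6026 = 1746 m³.
τ = V/Q = 1746/1250 = 1.396 d, or 33.51 h.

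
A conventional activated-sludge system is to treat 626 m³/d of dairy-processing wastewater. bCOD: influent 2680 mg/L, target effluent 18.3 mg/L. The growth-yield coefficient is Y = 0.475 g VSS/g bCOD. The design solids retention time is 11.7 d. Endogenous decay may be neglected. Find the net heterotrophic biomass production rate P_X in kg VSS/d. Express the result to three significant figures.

No decay correction is needed, so Y_obs = Y = 0.475.
ΔS = 2680 − 18.3 = 2662 mg/L, so the substrate removal rate is 626 × 2662/1000 = 1666 kg bCOD/d.
Net biomass production P_X = Y_obs × Q·(S₀ − S) = 0.4750 × 1666 = 791.5 kg VSS/d.

P_X ≈ 791 kg VSS/d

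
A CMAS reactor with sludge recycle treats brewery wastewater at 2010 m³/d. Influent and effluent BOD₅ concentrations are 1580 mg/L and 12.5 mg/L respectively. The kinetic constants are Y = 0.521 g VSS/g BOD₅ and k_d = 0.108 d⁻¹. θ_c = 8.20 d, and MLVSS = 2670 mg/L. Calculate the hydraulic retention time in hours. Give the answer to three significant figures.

τ ≈ 31.9 h

From the SRT design equation V = Y Q (S₀−S) θ_c / [X (1 + k_d θ_c)] = 0.521 × 2010 × (1580 − 12.5) × 8.20 / [2670 × (1 + 0.108 × 8.20)] = 1.35×10^7 / 5035 = 2674 m³.
Hydraulic retention time τ = V/Q = 2674 / 2010 = 1.330 d = 31.92 h.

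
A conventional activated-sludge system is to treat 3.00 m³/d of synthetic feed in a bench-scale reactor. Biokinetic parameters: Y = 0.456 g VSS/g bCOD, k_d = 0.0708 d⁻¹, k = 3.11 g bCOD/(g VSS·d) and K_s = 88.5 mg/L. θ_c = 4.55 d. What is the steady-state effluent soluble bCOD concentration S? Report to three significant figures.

S ≈ 22.8 mg/L

Effluent substrate depends only on kinetics and SRT: S = K_s(1 + k_d θ_c) / [θ_c(Yk − k_d) − 1] = 88.5 × (1 + 0.0708 × 4.55) / [4.55 × (0.456 × 3.11 − 0.0708) − 1] = 117.0 / 5.130 = 22.81 mg/L.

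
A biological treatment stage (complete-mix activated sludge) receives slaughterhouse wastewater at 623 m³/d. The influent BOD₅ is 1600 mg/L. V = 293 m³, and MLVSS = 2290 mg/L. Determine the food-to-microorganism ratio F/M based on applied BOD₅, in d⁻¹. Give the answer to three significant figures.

F/M ≈ 1.49 d⁻¹

F/M = Q·S₀ / (V·X) = 623 × 1600 / (293.0 × 2290) = 1.486 g BOD₅·(g VSS·d)⁻¹.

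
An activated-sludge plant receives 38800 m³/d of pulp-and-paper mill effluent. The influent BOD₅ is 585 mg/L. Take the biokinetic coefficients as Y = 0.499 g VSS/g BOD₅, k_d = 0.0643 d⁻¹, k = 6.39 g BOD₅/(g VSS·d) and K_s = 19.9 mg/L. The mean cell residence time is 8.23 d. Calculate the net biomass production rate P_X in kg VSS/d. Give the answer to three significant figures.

P_X ≈ 7390 kg VSS/d

Effluent substrate depends only on kinetics and SRT: S = K_s(1 + k_d θ_c) / [θ_c(Yk − k_d) − 1] = 19.9 × (1 + 0.0643 × 8.23) / [8.23 × (0.499 × 6.39 − 0.0643) − 1] = 30.43 / 24.71 = 1.231 mg/L.
The observed yield is Y_obs = Y/(1 + k_d·θ_c) = 0.499 / (1 + 0.0643 × 8.23) = 0.499 / 1.529 = 0.3263 g VSS per g BOD₅ removed.
Substrate removed = Q·(S₀ − S) = 38800 m³/d × (585 − 1.23) g/m³ = 2.27×10^7 g/d = 22650 kg/d.
So the net sludge growth is P_X = 0.3263 × 22650 = 7391 kg VSS/d.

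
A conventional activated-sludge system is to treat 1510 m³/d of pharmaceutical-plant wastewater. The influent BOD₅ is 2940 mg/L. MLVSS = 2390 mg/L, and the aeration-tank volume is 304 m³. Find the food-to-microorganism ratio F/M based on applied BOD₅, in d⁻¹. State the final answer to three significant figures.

F/M ≈ 6.11 d⁻¹

F/M = applied load / biomass = Q·S₀/(V·X) = 1510 × 2940 / (304.0 × 2390) = 6.110 d⁻¹.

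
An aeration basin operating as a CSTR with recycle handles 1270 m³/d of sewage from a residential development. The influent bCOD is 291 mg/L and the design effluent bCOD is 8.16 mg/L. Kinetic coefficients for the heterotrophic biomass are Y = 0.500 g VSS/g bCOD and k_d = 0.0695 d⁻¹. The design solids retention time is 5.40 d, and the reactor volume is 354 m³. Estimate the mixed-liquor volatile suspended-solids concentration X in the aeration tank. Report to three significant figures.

X ≈ 1990 mg/L

Solving the biomass balance for X: X = Y Q (S₀−S) θ_c / [V (1+k_d θ_c)] = 0.500 × 1270 × (291 − 8.16) × 5.40 / [354 × (1 + 0.0695 × 5.40)] = 1992 mg/L.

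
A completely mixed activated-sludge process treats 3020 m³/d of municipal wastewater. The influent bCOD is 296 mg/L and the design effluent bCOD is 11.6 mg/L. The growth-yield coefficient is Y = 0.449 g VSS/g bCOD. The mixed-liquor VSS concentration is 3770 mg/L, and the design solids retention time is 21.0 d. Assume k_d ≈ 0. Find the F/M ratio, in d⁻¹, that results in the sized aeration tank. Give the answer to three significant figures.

V·X = Y·Q·ΔS·θ_c gives V = 0.449 × 3020 × (296 − 11.6) × 21.0 / 3770 = 2148 m³.
Food-to-microorganism ratio F/M = Q S₀ / (V X) = 3020 × 296 / (2148 × 3770) = 0.1104 d⁻¹.

F/M ≈ 0.110 d⁻¹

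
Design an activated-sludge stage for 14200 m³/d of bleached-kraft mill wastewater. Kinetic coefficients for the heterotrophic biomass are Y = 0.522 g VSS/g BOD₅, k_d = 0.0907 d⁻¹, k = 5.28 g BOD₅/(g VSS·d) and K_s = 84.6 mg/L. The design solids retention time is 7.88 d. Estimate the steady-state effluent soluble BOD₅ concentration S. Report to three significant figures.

For a completely mixed reactor with recycle the Lawrence–McCarty relation gives S = K_s·(1 + k_d·θ_c) / [θ_c·(Y·k − k_d) − 1] = 84.6 × (1 + 0.0907 × 7.88) / [7.88 × (0.522 × 5.28 − 0.0907) − 1] = 145.1 / 20.00 = 7.252 mg/L.

S ≈ 7.25 mg/L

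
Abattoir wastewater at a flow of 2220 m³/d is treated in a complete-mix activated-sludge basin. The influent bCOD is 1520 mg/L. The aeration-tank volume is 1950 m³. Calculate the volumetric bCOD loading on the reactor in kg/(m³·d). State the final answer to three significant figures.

L_v ≈ 1.73 kg bCOD/(m³·d)

Applied bCOD load per unit volume = Q·S₀/V = (2220 × 1520/1000)/1950 = 1.730 kg bCOD·m⁻³·d⁻¹.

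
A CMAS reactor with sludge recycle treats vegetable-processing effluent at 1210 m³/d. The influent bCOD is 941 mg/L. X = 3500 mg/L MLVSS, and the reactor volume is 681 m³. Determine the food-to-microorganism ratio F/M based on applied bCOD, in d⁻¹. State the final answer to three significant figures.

F/M ≈ 0.478 d⁻¹

Food-to-microorganism ratio F/M = Q S₀ / (V X) = 1210 × 941 / (681.0 × 3500) = 0.4777 d⁻¹.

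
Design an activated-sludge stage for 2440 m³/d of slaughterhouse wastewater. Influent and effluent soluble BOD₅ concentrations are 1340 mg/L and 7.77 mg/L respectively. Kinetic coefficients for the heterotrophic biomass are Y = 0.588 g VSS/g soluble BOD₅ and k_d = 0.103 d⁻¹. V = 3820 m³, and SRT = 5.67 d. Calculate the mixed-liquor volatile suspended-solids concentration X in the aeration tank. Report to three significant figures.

X ≈ 1790 mg/L

X = Y·Q·ΔS·θ_c / [V·(1 + k_d θ_c)] = 0.588 × 2440 × (1340 − 7.77) × 5.67 / [3820 × (1 + 0.103 × 5.67)] = 1791 mg/L.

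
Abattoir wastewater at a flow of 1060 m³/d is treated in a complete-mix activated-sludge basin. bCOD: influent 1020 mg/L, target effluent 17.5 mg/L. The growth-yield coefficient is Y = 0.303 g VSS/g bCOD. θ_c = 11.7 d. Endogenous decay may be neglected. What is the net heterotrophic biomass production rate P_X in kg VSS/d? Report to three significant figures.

P_X ≈ 322 kg VSS/d

With endogenous decay neglected, the observed yield equals the true yield: Y_obs = Y = 0.303 g VSS/g bCOD.
Mass of bCOD removed per day: Q(S₀ − S) = 1060 × 1002 g/m³ = 1063 kg/d.
So the net sludge growth is P_X = 0.3030 × 1063 = 322.0 kg VSS/d.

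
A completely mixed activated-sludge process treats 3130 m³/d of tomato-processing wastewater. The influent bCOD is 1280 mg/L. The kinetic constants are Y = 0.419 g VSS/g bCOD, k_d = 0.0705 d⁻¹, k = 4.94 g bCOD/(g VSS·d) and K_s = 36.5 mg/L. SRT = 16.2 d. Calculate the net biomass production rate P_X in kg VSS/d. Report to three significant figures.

P_X ≈ 782 kg VSS/d

From the Monod/SRT balance for a CMAS, S = K_s·(1+k_d θ_c)/[θ_c·(Y k − k_d) − 1] = 36.5 × (1 + 0.0705 × 16.2) / [16.2 × (0.419 × 4.94 − 0.0705) − 1] = 78.19 / 31.39 = 2.491 mg/L.
Observed yield with endogenous decay: Y_obs = Y / (1 + k_d·θ_c) = 0.419 / (1 + 0.0705 × 16.2) = 0.419 / 2.142 = 0.1956 g VSS/g bCOD.
Substrate removed = Q·(S₀ − S) = 3130 m³/d × (1280 − 2.49) g/m³ = 4×10^6 g/d = 3999 kg/d.
Net biomass production P_X = Y_obs × Q·(S₀ − S) = 0.1956 × 3999 = 782.1 kg VSS/d.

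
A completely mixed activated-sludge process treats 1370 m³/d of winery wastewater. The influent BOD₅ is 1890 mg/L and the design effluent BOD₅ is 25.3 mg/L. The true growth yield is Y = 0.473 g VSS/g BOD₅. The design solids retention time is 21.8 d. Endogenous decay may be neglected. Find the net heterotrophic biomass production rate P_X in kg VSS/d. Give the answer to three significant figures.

P_X ≈ 1210 kg VSS/d

Since k_d ≈ 0, Y_obs = Y = 0.473 g VSS/g BOD₅.
Mass of BOD₅ removed per day: Q(S₀ − S) = 1370 × 1865 g/m³ = 2555 kg/d.
Biomass produced: P_X = Y_obs·Q·ΔS = 0.4730 × 2555 ≈ 1208 kg VSS/d.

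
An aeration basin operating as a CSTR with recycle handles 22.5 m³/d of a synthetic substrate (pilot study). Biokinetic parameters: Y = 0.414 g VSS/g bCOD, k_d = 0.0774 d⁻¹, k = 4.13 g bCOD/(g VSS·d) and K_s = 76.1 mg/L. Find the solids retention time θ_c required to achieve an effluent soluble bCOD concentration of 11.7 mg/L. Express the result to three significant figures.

θ_c ≈ 6.65 d

Specific growth rate at S = 11.7 mg/L: μ = YkS/(K_s+S) = 0.414·4.13·11.7/(76.1+11.7) = 0.2278 d⁻¹.
Then 1/θ_c = μ − k_d = 0.2278 − 0.0774 = 0.1504 d⁻¹, giving θ_c = 6.647 d.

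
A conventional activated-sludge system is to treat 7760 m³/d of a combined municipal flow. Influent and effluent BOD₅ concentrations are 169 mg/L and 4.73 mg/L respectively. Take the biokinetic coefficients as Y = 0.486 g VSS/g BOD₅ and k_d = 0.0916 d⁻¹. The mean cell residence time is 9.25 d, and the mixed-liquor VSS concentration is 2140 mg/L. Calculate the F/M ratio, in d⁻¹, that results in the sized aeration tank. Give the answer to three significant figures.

Rearranging the biomass balance for a CMAS with decay, V = Y·Q·ΔS·θ_c / [X·(1+k_d θ_c)] = 0.486 × 7760 × (169 − 4.73) × 9.25 / [2140 × (1 + 0.0916 × 9.25)] = 5.73×10^6 / 3953 = 1450 m³.
F/M = applied load / biomass = Q·S₀/(V·X) = 7760 × 169 / (1450 × 2140) = 0.4228 d⁻¹.

F/M ≈ 0.423 d⁻¹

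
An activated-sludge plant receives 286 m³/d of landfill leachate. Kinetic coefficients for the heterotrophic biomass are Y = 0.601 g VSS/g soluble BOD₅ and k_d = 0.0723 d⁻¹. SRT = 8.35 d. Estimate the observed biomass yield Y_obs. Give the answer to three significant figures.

The observed yield is Y_obs = Y/(1 + k_d·θ_c) = 0.601 / (1 + 0.0723 × 8.35) = 0.601 / 1.604 = 0.3748 g VSS per g soluble BOD₅ removed.

Y_obs ≈ 0.375 g VSS/g soluble BOD₅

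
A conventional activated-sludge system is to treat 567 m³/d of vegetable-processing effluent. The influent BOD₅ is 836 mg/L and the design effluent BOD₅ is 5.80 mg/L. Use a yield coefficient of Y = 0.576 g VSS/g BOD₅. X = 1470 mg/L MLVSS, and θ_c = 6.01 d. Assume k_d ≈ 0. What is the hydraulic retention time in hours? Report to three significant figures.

τ ≈ 46.9 h

Biomass mass balance (decay neglected): V·X = Y·Q·(S₀ − S)·θ_c, so V = 0.576 × 567 × (836 − 5.80) × 6.01 / 1470 = 1109 m³.
HRT = V/Q = 1109 m³ / 567 m³·d⁻¹ = 1.955 d × 24 = 46.92 h.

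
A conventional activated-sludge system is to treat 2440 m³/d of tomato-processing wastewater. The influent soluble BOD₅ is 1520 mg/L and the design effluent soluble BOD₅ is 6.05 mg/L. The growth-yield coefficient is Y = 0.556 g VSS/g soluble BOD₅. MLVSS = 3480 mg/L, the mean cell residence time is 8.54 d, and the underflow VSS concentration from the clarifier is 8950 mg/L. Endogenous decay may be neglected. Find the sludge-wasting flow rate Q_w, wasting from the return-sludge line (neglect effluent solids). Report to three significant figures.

Biomass mass balance (decay neglected): V·X = Y·Q·(S₀ − S)·θ_c, so V = 0.556 × 2440 × (1520 − 6.05) × 8.54 / 3480 = 5040 m³.
θ_c = V·X/(Q_w·X_r) when wasting from the recycle, so Q_w = V·X/(θ_c·X_r) = 5040 × 3480 / (8.54 × 8950) = 229.5 m³/d.

Q_w ≈ 229 m³/d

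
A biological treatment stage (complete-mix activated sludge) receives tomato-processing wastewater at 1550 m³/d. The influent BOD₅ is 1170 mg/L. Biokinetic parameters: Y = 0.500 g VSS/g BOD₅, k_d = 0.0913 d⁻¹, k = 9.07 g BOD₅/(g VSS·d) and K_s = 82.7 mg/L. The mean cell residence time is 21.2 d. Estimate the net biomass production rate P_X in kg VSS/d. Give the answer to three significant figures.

From the Monod/SRT balance for a CMAS, S = K_s·(1+k_d θ_c)/[θ_c·(Y k − k_d) − 1] = 82.7 × (1 + 0.0913 × 21.2) / [21.2 × (0.500 × 9.07 − 0.0913) − 1] = 242.8 / 93.21 = 2.605 mg/L.
The observed yield is Y_obs = Y/(1 + k_d·θ_c) = 0.500 / (1 + 0.0913 × 21.2) = 0.500 / 2.936 = 0.1703 g VSS per g BOD₅ removed.
Mass of BOD₅ removed per day: Q(S₀ − S) = 1550 × 1167 g/m³ = 1809 kg/d.
Net biomass production P_X = Y_obs × Q·(S₀ − S) = 0.1703 × 1809 = 308.2 kg VSS/d.

P_X ≈ 308 kg VSS/d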